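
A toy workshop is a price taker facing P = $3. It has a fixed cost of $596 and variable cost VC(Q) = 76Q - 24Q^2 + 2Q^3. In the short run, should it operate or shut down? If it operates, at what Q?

Variable cost is VC = 76Q - 24Q^2 + 2Q^3, so AVC = VC/Q = 76 - 24Q + 2Q^2 and MC = dTC/dQ = 76 - 48Q + 6Q^2.
AVC is minimized where dAVC/dQ = -24 + 4Q = 0, at Q = 6; min AVC = 76 - 24·6 + 2·6^2 = $4.
With P < min AVC ($3 < $4), every unit sold adds to the loss.
Shutting down limits the loss to fixed cost, $596.

Shut down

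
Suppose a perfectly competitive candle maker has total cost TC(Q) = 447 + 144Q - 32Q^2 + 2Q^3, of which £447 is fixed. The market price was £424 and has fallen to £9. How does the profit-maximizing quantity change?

MC = 144 - 64Q + 6Q^2; the shutdown threshold is min AVC = £16 (at Q = 8).
With P = £424 above the shutdown price, P = MC gives Q = 14.
At P = £9 < min AVC = £16, price no longer covers variable cost at any output, so the firm shuts down: Q = 0.

Output falls from 14 to 0 (the firm shuts down)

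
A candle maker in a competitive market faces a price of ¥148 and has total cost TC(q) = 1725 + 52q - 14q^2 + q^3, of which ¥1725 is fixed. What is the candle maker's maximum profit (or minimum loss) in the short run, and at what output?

AVC = 52 - 14q + q^2 has its minimum ¥3 at q = 7; price ¥148 clears that bar, so the firm operates.
MC = 52 - 28q + 3q^2. Setting P = MC and taking the root on the rising branch gives q* = 12.
TR = 148·12 = 1776. TC = 1725 + 336 = 2061. Profit = 1776 − 2061 = -¥285.
That loss of ¥285 beats the ¥1725 the firm would lose by shutting down; producing recovers ¥1440 of fixed cost.

Profit = -¥285 at q = 12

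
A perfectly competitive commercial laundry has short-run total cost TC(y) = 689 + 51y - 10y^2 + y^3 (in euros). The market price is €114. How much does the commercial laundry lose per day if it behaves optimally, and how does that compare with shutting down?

Profit = -€41 at y = 9

AVC = 51 - 10y + y^2 has its minimum €26 at y = 5; price €114 clears that bar, so the firm operates.
With MC = 51 - 20y + 3y^2, P = MC on the upward-sloping part at y* = 9.
TR = 114·9 = 1026. TC = 689 + 378 = 1067. Profit = 1026 − 1067 = -€41.
By producing, the firm covers all variable cost plus €648 of fixed cost; shutting down would lose the full €689.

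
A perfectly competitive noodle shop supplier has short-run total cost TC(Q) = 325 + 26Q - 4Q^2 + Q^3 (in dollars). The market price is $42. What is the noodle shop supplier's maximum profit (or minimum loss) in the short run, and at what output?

AVC = 26 - 4Q + Q^2; min AVC = $22 at Q = 2. Since P = $42 ≥ min AVC, the firm produces.
With MC = 26 - 8Q + 3Q^2, P = MC on the upward-sloping part at Q* = 4.
TR = 42·4 = 168. TC = 325 + 104 = 429. Profit = 168 − 429 = -$261.
By producing, the firm covers all variable cost plus $64 of fixed cost; shutting down would lose the full $325.

Profit = -$261 at Q = 4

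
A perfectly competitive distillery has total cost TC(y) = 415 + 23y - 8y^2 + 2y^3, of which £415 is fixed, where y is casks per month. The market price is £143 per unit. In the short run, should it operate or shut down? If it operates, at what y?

Produce at y = 6

Strip out fixed cost: VC = 23y - 8y^2 + 2y^3. Then AVC = 23 - 8y + 2y^2 and MC = 23 - 16y + 6y^2.
AVC hits its minimum where MC = AVC, at y = 2, giving min AVC = 23 - 8·2 + 2·2^2 = £15.
P = £143 exceeds min AVC = £15, so the firm stays open.
Set P = MC: 143 = 23 - 16y + 6y^2 → -120 - 16y + 6y^2 = 0. The roots are y = -10/3 and y = 6; the profit-maximizing output is on the rising part of MC, so y* = 6.
Check: AVC at y = 6 is £47 ≤ P, so revenue covers variable cost.
Profit = P·y − TC = 143·6 − 697 = £161.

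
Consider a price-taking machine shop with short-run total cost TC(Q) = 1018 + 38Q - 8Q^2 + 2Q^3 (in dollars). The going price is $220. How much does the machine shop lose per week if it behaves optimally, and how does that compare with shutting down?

AVC = 38 - 8Q + 2Q^2; min AVC = $30 at Q = 2. Since P = $220 ≥ min AVC, the firm produces.
With MC = 38 - 16Q + 6Q^2, P = MC on the upward-sloping part at Q* = 7.
TR = 220·7 = 1540. TC = 1018 + 560 = 1578. Profit = 1540 − 1578 = -$38.
That loss of $38 beats the $1018 the firm would lose by shutting down; producing recovers $980 of fixed cost.

Profit = -$38 at Q = 7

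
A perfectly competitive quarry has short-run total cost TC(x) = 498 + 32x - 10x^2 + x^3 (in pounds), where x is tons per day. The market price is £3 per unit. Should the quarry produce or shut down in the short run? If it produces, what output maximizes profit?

From TC, MC = TC'(x) = 32 - 20x + 3x^2 and AVC = VC/x = 32 - 10x + x^2.
The AVC parabola has its vertex at x = 10/2 = 5, where AVC = 32 - 10·5 + 5^2 = £7.
P = £3 lies below min AVC = £7; no output level covers variable cost.
Best response: produce nothing and absorb the £498 fixed cost.

Shut down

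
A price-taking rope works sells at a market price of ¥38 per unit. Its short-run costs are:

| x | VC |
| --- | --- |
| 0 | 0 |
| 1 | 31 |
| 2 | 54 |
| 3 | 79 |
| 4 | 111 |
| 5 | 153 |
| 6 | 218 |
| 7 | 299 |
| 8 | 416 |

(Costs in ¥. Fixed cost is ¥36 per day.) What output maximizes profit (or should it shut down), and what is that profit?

x = 4; profit = ¥5

Profit at each row (π = 38x − TC): x=0: -36; x=1: -29; x=2: -14; x=3: -1; x=4: 5; x=5: 1; x=6: -26; x=7: -69; x=8: -148.
Profit is maximized at x = 4. AVC there is 111/4 = ¥27.75 ≤ P, so producing beats shutting down (which would give -¥36).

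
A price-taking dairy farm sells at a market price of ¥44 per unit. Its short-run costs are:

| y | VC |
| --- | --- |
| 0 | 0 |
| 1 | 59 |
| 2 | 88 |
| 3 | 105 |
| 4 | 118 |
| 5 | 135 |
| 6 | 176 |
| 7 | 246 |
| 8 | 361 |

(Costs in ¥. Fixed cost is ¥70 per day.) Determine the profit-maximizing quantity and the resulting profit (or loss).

Profit at each row (π = 44y − TC): y=0: -70; y=1: -85; y=2: -70; y=3: -43; y=4: -12; y=5: 15; y=6: 18; y=7: -8; y=8: -79.
Profit is maximized at y = 6. AVC there is 176/6 = ¥29.33 ≤ P, so producing beats shutting down (which would give -¥70).

y = 6; profit = ¥18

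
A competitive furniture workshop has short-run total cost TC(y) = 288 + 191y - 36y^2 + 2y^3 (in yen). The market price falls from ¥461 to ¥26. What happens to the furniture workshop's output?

AVC = 191 - 36y + 2y^2, minimized at y = 9 where min AVC = ¥29. MC = 191 - 72y + 6y^2.
At P = ¥461 ≥ min AVC, set P = MC on the rising branch: y = 15.
At P = ¥26 < min AVC = ¥29, price no longer covers variable cost at any output, so the firm shuts down: y = 0.

Output falls from 15 to 0 (the firm shuts down)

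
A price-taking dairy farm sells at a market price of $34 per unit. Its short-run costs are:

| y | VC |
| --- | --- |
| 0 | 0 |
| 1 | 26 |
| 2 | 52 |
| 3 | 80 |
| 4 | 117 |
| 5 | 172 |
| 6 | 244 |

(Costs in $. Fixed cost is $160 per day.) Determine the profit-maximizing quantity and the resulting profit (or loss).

Tabulate TR − TC: y=0: -160; y=1: -152; y=2: -144; y=3: -138; y=4: -141; y=5: -162; y=6: -200.
Profit is maximized at y = 3. AVC there is 80/3 = $26.67 ≤ P, so producing beats shutting down (which would give -$160).

y = 3; profit = -$138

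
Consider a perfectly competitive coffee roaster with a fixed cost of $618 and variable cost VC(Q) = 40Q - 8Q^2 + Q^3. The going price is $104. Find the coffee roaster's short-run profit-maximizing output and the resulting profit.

AVC = 40 - 8Q + Q^2 has its minimum $24 at Q = 4; price $104 clears that bar, so the firm operates.
MC = 40 - 16Q + 3Q^2. Setting P = MC and taking the root on the rising branch gives Q* = 8.
TR = 104·8 = 832. TC = 618 + 320 = 938. Profit = 832 − 938 = -$106.
That loss of $106 beats the $618 the firm would lose by shutting down; producing recovers $512 of fixed cost.

Profit = -$106 at Q = 8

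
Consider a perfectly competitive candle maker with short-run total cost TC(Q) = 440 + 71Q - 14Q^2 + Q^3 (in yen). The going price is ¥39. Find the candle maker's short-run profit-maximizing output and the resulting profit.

AVC = 71 - 14Q + Q^2; min AVC = ¥22 at Q = 7. Since P = ¥39 ≥ min AVC, the firm produces.
MC = 71 - 28Q + 3Q^2. Setting P = MC and taking the root on the rising branch gives Q* = 8.
TR = 39·8 = 312. TC = 440 + 184 = 624. Profit = 312 − 624 = -¥312.
By producing, the firm covers all variable cost plus ¥128 of fixed cost; shutting down would lose the full ¥440.

Profit = -¥312 at Q = 8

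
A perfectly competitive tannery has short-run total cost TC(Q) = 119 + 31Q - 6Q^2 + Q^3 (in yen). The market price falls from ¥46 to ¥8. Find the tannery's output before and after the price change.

AVC = 31 - 6Q + Q^2, minimized at Q = 3 where min AVC = ¥22. MC = 31 - 12Q + 3Q^2.
At P = ¥46 ≥ min AVC, set P = MC on the rising branch: Q = 5.
At P = ¥8 < min AVC = ¥22, price no longer covers variable cost at any output, so the firm shuts down: Q = 0.

Output falls from 5 to 0 (the firm shuts down)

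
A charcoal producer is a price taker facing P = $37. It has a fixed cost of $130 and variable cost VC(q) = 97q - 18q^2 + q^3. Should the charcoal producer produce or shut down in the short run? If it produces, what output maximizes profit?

Produce at q = 10

From TC, MC = TC'(q) = 97 - 36q + 3q^2 and AVC = VC/q = 97 - 18q + q^2.
AVC is minimized where dAVC/dq = -18 + 2q = 0, at q = 9; min AVC = 97 - 18·9 + 9^2 = $16.
Since P = $37 ≥ min AVC = $16, price covers variable cost and the firm should produce.
Solving P = MC: 60 - 36q + 3q^2 = 0 ⇒ q = 2 or 10. On the upward-sloping branch, q* = 10.
Check: AVC at q = 10 is $17 ≤ P, so revenue covers variable cost.
Profit = P·q − TC = 37·10 − 300 = $70.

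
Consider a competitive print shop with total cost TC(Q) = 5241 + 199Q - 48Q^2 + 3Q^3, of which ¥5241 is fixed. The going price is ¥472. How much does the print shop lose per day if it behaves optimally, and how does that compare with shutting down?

AVC = 199 - 48Q + 3Q^2; min AVC = ¥7 at Q = 8. Since P = ¥472 ≥ min AVC, the firm produces.
With MC = 199 - 96Q + 9Q^2, P = MC on the upward-sloping part at Q* = 13.
TR = 472·13 = 6136. TC = 5241 + 1066 = 6307. Profit = 6136 − 6307 = -¥171.
By producing, the firm covers all variable cost plus ¥5070 of fixed cost; shutting down would lose the full ¥5241.

Profit = -¥171 at Q = 13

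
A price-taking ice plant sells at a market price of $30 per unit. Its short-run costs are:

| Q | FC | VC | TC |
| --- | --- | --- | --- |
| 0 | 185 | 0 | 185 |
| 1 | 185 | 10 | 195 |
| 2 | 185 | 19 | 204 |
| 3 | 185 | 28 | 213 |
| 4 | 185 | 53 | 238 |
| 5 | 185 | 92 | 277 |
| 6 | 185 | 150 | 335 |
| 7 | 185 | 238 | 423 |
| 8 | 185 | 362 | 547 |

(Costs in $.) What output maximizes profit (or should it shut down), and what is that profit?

Profit at each row (π = 30Q − TC): Q=0: -185; Q=1: -165; Q=2: -144; Q=3: -123; Q=4: -118; Q=5: -127; Q=6: -155; Q=7: -213; Q=8: -307.
Profit is maximized at Q = 4. AVC there is 53/4 = $13.25 ≤ P, so producing beats shutting down (which would give -$185).

Q = 4; profit = -$118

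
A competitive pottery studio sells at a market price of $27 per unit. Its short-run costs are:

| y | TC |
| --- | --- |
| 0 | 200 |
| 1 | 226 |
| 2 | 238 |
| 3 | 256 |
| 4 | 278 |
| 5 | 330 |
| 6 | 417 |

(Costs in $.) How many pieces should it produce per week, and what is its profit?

y = 4; profit = -$170

Profit at each row (π = 27y − TC): y=0: -200; y=1: -199; y=2: -184; y=3: -175; y=4: -170; y=5: -195; y=6: -255.
Profit is maximized at y = 4. AVC there is 78/4 = $19.50 ≤ P, so producing beats shutting down (which would give -$200).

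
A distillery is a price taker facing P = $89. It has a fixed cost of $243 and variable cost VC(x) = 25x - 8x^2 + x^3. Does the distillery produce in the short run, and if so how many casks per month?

Produce at x = 8

From TC, MC = TC'(x) = 25 - 16x + 3x^2 and AVC = VC/x = 25 - 8x + x^2.
The AVC parabola has its vertex at x = 8/2 = 4, where AVC = 25 - 8·4 + 4^2 = $9.
P = $89 exceeds min AVC = $9, so the firm stays open.
P = MC gives -64 - 16x + 3x^2 = 0, with roots -8/3 and 8. Take the larger (rising MC): x* = 8.
Check: AVC at x = 8 is $25 ≤ P, so revenue covers variable cost.
Profit = P·x − TC = 89·8 − 443 = $269.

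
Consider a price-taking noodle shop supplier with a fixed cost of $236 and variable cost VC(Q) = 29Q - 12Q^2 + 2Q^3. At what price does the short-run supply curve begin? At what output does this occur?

The shutdown price is the minimum of AVC. VC = 29Q - 12Q^2 + 2Q^3, so AVC = 29 - 12Q + 2Q^2.
dAVC/dQ = -12 + 4Q = 0 gives Q = 3. min AVC = 29 - 12·3 + 2·3^2 = 11.
So the shutdown price is $11.

$11 per unit, at Q = 3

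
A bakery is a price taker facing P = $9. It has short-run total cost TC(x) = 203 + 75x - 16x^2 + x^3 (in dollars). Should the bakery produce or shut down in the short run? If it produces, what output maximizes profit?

Shut down

From TC, MC = TC'(x) = 75 - 32x + 3x^2 and AVC = VC/x = 75 - 16x + x^2.
The AVC parabola has its vertex at x = 16/2 = 8, where AVC = 75 - 16·8 + 8^2 = $11.
With P < min AVC ($9 < $11), every unit sold adds to the loss.
The firm minimizes its loss by shutting down and losing only its fixed cost of $203.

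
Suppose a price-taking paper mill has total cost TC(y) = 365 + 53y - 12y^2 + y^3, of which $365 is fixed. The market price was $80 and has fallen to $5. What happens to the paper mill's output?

Output falls from 9 to 0 (the firm shuts down)

MC = 53 - 24y + 3y^2; the shutdown threshold is min AVC = $17 (at y = 6).
At P = $80 ≥ min AVC, set P = MC on the rising branch: y = 9.
At P = $5 < min AVC = $17, price no longer covers variable cost at any output, so the firm shuts down: y = 0.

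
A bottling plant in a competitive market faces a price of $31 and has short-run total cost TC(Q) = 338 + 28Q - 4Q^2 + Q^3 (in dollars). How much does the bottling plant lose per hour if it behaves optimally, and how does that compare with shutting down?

AVC = 28 - 4Q + Q^2 has its minimum $24 at Q = 2; price $31 clears that bar, so the firm operates.
With MC = 28 - 8Q + 3Q^2, P = MC on the upward-sloping part at Q* = 3.
TR = 31·3 = 93. TC = 338 + 75 = 413. Profit = 93 − 413 = -$320.
Shutting down would mean losing the fixed cost of $338, so operating at a loss of $320 is better by $18.

Profit = -$320 at Q = 3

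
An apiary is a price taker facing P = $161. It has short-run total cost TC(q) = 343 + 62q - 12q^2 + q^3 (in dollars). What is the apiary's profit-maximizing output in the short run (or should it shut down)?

Produce at q = 11

Variable cost is VC = 62q - 12q^2 + q^3, so AVC = VC/q = 62 - 12q + q^2 and MC = dTC/dq = 62 - 24q + 3q^2.
The AVC parabola has its vertex at q = 12/2 = 6, where AVC = 62 - 12·6 + 6^2 = $26.
P = $161 exceeds min AVC = $26, so the firm stays open.
Set P = MC: 161 = 62 - 24q + 3q^2 → -99 - 24q + 3q^2 = 0. The roots are q = -3 and q = 11; the profit-maximizing output is on the rising part of MC, so q* = 11.
Check: AVC at q = 11 is $51 ≤ P, so revenue covers variable cost.
Profit = P·q − TC = 161·11 − 904 = $867.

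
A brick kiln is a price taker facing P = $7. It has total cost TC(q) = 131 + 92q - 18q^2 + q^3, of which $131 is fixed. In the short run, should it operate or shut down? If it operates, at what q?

Shut down

Strip out fixed cost: VC = 92q - 18q^2 + q^3. Then AVC = 92 - 18q + q^2 and MC = 92 - 36q + 3q^2.
AVC hits its minimum where MC = AVC, at q = 9, giving min AVC = 92 - 18·9 + 9^2 = $11.
P = $7 lies below min AVC = $11; no output level covers variable cost.
Best response: produce nothing and absorb the $131 fixed cost.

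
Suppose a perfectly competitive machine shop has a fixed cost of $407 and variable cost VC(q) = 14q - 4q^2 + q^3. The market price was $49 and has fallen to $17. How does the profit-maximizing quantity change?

Output falls from 5 to 3

MC = 14 - 8q + 3q^2; the shutdown threshold is min AVC = $10 (at q = 2).
With P = $49 above the shutdown price, P = MC gives q = 5.
At P = $17 ≥ min AVC, set P = MC: q = 3. The firm stays open but cuts output.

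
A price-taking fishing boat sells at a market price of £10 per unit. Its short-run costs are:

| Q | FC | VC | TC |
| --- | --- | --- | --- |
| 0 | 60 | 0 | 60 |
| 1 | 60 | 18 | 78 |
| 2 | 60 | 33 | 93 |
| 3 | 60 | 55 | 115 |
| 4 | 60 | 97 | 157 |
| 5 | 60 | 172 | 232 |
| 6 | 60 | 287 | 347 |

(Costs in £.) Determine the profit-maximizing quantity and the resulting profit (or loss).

Profit at each row (π = 10Q − TC): Q=0: -60; Q=1: -68; Q=2: -73; Q=3: -85; Q=4: -117; Q=5: -182; Q=6: -287.
Profit is highest at Q = 0. Equivalently, the lowest AVC in the table is 33/2 ≈ £16.50 at Q = 2, and P = £10 falls below it — price never covers variable cost, so the firm shuts down and loses only its fixed cost.

Q = 0 (shut down); profit = -£60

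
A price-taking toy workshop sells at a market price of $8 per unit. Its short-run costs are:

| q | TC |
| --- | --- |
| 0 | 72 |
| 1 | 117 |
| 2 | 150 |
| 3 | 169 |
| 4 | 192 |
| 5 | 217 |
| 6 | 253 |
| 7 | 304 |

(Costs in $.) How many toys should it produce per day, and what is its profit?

q = 0 (shut down); profit = -$72

Tabulate TR − TC: q=0: -72; q=1: -109; q=2: -134; q=3: -145; q=4: -160; q=5: -177; q=6: -205; q=7: -248.
Profit is highest at q = 0. Equivalently, the lowest AVC in the table is 145/5 ≈ $29 at q = 5, and P = $8 falls below it — price never covers variable cost, so the firm shuts down and loses only its fixed cost.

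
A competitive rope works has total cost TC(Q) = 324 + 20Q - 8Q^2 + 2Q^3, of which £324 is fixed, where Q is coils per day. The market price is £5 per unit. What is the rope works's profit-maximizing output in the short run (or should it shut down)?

Shut down

Strip out fixed cost: VC = 20Q - 8Q^2 + 2Q^3. Then AVC = 20 - 8Q + 2Q^2 and MC = 20 - 16Q + 6Q^2.
AVC is minimized where dAVC/dQ = -8 + 4Q = 0, at Q = 2; min AVC = 20 - 8·2 + 2·2^2 = £12.
P = £5 lies below min AVC = £12; no output level covers variable cost.
Shutting down limits the loss to fixed cost, £324.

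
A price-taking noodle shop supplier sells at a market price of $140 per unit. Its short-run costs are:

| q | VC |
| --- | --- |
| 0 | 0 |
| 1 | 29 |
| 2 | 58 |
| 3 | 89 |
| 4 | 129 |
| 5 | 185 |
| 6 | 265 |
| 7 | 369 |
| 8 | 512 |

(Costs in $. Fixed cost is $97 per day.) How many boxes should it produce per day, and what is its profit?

q = 7; profit = $514

Tabulate TR − TC: q=0: -97; q=1: 14; q=2: 125; q=3: 234; q=4: 334; q=5: 418; q=6: 478; q=7: 514; q=8: 511.
Profit is maximized at q = 7. AVC there is 369/7 = $52.71 ≤ P, so producing beats shutting down (which would give -$97).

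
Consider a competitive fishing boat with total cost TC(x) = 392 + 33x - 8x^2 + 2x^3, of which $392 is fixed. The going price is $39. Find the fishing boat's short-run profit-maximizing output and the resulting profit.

Profit = -$356 at x = 3

AVC = 33 - 8x + 2x^2 has its minimum $25 at x = 2; price $39 clears that bar, so the firm operates.
With MC = 33 - 16x + 6x^2, P = MC on the upward-sloping part at x* = 3.
TR = 39·3 = 117. TC = 392 + 81 = 473. Profit = 117 − 473 = -$356.
By producing, the firm covers all variable cost plus $36 of fixed cost; shutting down would lose the full $392.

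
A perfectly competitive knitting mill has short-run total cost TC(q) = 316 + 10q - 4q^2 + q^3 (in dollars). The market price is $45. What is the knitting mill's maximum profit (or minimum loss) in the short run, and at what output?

Profit = -$166 at q = 5

AVC = 10 - 4q + q^2; min AVC = $6 at q = 2. Since P = $45 ≥ min AVC, the firm produces.
MC = 10 - 8q + 3q^2. Setting P = MC and taking the root on the rising branch gives q* = 5.
TR = 45·5 = 225. TC = 316 + 75 = 391. Profit = 225 − 391 = -$166.
That loss of $166 beats the $316 the firm would lose by shutting down; producing recovers $150 of fixed cost.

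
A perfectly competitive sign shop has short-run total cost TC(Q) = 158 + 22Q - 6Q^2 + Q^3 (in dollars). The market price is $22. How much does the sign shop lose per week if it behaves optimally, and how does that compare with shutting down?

AVC = 22 - 6Q + Q^2 has its minimum $13 at Q = 3; price $22 clears that bar, so the firm operates.
MC = 22 - 12Q + 3Q^2. Setting P = MC and taking the root on the rising branch gives Q* = 4.
TR = 22·4 = 88. TC = 158 + 56 = 214. Profit = 88 − 214 = -$126.
Shutting down would mean losing the fixed cost of $158, so operating at a loss of $126 is better by $32.

Profit = -$126 at Q = 4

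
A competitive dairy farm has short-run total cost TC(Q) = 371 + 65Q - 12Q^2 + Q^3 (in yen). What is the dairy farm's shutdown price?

¥29 per unit

The shutdown price is the minimum of AVC. VC = 65Q - 12Q^2 + Q^3, so AVC = 65 - 12Q + Q^2.
dAVC/dQ = -12 + 2Q = 0 gives Q = 6. min AVC = 65 - 12·6 + 6^2 = 29.
So the shutdown price is ¥29.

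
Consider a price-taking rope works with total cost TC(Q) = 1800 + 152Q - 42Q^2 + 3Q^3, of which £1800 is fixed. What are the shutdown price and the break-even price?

Shutdown price = min AVC. AVC = 152 - 42Q + 3Q^2, with vertex at Q = 7 and minimum £5.
ATC = 1800/Q + 152 - 42Q + 3Q^2. Setting dATC/dQ = −1800/Q^2 − 42 + 6Q = 0 gives Q = 10 (since 6·10^3 − 42·10^2 = 1800).
min ATC = 1800/10 + 152 − 42·10 + 3·10^2 = £212. That is the break-even price.
Between these two prices the firm operates at a loss; above £212 it earns a profit.

Shutdown price = £5; break-even price = £212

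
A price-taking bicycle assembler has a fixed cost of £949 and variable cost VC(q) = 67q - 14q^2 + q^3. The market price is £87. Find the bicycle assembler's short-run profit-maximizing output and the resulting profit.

Profit = -£349 at q = 10

AVC = 67 - 14q + q^2 has its minimum £18 at q = 7; price £87 clears that bar, so the firm operates.
MC = 67 - 28q + 3q^2. Setting P = MC and taking the root on the rising branch gives q* = 10.
TR = 87·10 = 870. TC = 949 + 270 = 1219. Profit = 870 − 1219 = -£349.
Shutting down would mean losing the fixed cost of £949, so operating at a loss of £349 is better by £600.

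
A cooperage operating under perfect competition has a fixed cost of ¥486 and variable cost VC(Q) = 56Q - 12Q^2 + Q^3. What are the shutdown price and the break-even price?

Shutdown price = ¥20; break-even price = ¥83

Shutdown price = min AVC. AVC = 56 - 12Q + Q^2, with vertex at Q = 6 and minimum ¥20.
ATC = 486/Q + 56 - 12Q + Q^2. Setting dATC/dQ = −486/Q^2 − 12 + 2Q = 0 gives Q = 9 (since 2·9^3 − 12·9^2 = 486).
min ATC = 486/9 + 56 − 12·9 + 9^2 = ¥83. That is the break-even price.
For ¥20 ≤ P < ¥83 the firm produces at a loss; below ¥20 it shuts down.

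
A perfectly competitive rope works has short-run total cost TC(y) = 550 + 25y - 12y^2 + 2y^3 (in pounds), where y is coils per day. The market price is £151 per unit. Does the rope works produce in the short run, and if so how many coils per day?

Produce at y = 7

Variable cost is VC = 25y - 12y^2 + 2y^3, so AVC = VC/y = 25 - 12y + 2y^2 and MC = dTC/dy = 25 - 24y + 6y^2.
AVC hits its minimum where MC = AVC, at y = 3, giving min AVC = 25 - 12·3 + 2·3^2 = £7.
Since P = £151 ≥ min AVC = £7, price covers variable cost and the firm should produce.
Set P = MC: 151 = 25 - 24y + 6y^2 → -126 - 24y + 6y^2 = 0. The roots are y = -3 and y = 7; the profit-maximizing output is on the rising part of MC, so y* = 7.
Check: AVC at y = 7 is £39 ≤ P, so revenue covers variable cost.
Profit = P·y − TC = 151·7 − 823 = £234.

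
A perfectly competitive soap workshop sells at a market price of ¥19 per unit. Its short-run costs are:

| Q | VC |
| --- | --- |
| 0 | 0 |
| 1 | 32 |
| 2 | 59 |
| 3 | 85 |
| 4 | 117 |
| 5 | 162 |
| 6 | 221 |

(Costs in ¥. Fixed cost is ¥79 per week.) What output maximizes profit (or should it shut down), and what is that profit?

Q = 0 (shut down); profit = -¥79

Compute π = P·Q − TC at each output: Q=0: -79; Q=1: -92; Q=2: -100; Q=3: -107; Q=4: -120; Q=5: -146; Q=6: -186.
Profit is highest at Q = 0. Equivalently, the lowest AVC in the table is 85/3 ≈ ¥28.33 at Q = 3, and P = ¥19 falls below it — price never covers variable cost, so the firm shuts down and loses only its fixed cost.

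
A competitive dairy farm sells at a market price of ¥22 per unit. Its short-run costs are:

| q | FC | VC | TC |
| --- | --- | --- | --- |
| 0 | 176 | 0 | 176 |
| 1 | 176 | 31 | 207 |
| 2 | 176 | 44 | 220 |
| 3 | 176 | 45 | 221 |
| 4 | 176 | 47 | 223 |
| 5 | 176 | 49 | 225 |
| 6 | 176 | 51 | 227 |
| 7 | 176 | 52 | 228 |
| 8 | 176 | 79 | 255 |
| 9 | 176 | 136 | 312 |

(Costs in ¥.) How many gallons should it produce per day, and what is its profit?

q = 7; profit = -¥74

Profit at each row (π = 22q − TC): q=0: -176; q=1: -185; q=2: -176; q=3: -155; q=4: -135; q=5: -115; q=6: -95; q=7: -74; q=8: -79; q=9: -114.
Profit is maximized at q = 7. AVC there is 52/7 = ¥7.43 ≤ P, so producing beats shutting down (which would give -¥176).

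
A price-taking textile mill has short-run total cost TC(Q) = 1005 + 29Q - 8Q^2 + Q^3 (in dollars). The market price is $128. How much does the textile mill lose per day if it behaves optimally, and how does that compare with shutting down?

AVC = 29 - 8Q + Q^2 has its minimum $13 at Q = 4; price $128 clears that bar, so the firm operates.
MC = 29 - 16Q + 3Q^2. Setting P = MC and taking the root on the rising branch gives Q* = 9.
TR = 128·9 = 1152. TC = 1005 + 342 = 1347. Profit = 1152 − 1347 = -$195.
By producing, the firm covers all variable cost plus $810 of fixed cost; shutting down would lose the full $1005.

Profit = -$195 at Q = 9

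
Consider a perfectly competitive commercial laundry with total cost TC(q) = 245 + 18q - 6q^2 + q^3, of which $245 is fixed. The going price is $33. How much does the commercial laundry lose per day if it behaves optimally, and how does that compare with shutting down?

Profit = -$145 at q = 5

AVC = 18 - 6q + q^2; min AVC = $9 at q = 3. Since P = $33 ≥ min AVC, the firm produces.
With MC = 18 - 12q + 3q^2, P = MC on the upward-sloping part at q* = 5.
TR = 33·5 = 165. TC = 245 + 65 = 310. Profit = 165 − 310 = -$145.
That loss of $145 beats the $245 the firm would lose by shutting down; producing recovers $100 of fixed cost.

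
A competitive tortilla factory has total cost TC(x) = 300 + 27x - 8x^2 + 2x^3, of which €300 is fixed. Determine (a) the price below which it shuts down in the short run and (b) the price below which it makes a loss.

AVC = 27 - 8x + 2x^2; minimized at x = 2, giving min AVC = €19. That is the shutdown price.
ATC = 300/x + 27 - 8x + 2x^2. Setting dATC/dx = −300/x^2 − 8 + 4x = 0 gives x = 5 (since 4·5^3 − 8·5^2 = 300).
min ATC = 300/5 + 27 − 8·5 + 2·5^2 = €97. That is the break-even price.
For €19 ≤ P < €97 the firm produces at a loss; below €19 it shuts down.

Shutdown price = €19; break-even price = €97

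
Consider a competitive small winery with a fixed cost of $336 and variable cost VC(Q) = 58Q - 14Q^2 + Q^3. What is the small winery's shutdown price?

$9 per unit

Short-run supply begins at min AVC. From VC = 58Q - 14Q^2 + Q^3, AVC = 58 - 14Q + Q^2.
dAVC/dQ = -14 + 2Q = 0 gives Q = 7. min AVC = 58 - 14·7 + 7^2 = 9.
So the shutdown price is $9.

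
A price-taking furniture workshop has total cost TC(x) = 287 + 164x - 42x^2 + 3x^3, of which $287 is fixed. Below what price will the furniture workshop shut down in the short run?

$17 per unit

The shutdown price is the minimum of AVC. VC = 164x - 42x^2 + 3x^3, so AVC = 164 - 42x + 3x^2.
dAVC/dx = -42 + 6x = 0 gives x = 7. min AVC = 164 - 42·7 + 3·7^2 = 17.
For P < $17 the firm produces nothing.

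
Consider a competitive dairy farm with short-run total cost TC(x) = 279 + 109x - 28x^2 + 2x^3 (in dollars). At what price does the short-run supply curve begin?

The shutdown price is the minimum of AVC. VC = 109x - 28x^2 + 2x^3, so AVC = 109 - 28x + 2x^2.
dAVC/dx = -28 + 4x = 0 gives x = 7. min AVC = 109 - 28·7 + 2·7^2 = 11.
The firm shuts down for any P below $11.

$11 per unit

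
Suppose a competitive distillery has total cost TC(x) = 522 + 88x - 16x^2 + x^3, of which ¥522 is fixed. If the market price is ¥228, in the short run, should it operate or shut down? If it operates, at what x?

Variable cost is VC = 88x - 16x^2 + x^3, so AVC = VC/x = 88 - 16x + x^2 and MC = dTC/dx = 88 - 32x + 3x^2.
AVC is minimized where dAVC/dx = -16 + 2x = 0, at x = 8; min AVC = 88 - 16·8 + 8^2 = ¥24.
Since P = ¥228 ≥ min AVC = ¥24, price covers variable cost and the firm should produce.
Set P = MC: 228 = 88 - 32x + 3x^2 → -140 - 32x + 3x^2 = 0. The roots are x = -10/3 and x = 14; the profit-maximizing output is on the rising part of MC, so x* = 14.
Check: AVC at x = 14 is ¥60 ≤ P, so revenue covers variable cost.
Profit = P·x − TC = 228·14 − 1362 = ¥1830.

Produce at x = 14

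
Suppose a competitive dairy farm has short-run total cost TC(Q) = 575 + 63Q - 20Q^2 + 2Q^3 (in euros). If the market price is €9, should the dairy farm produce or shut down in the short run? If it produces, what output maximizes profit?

Strip out fixed cost: VC = 63Q - 20Q^2 + 2Q^3. Then AVC = 63 - 20Q + 2Q^2 and MC = 63 - 40Q + 6Q^2.
The AVC parabola has its vertex at Q = 20/4 = 5, where AVC = 63 - 20·5 + 2·5^2 = €13.
P = €9 lies below min AVC = €13; no output level covers variable cost.
The firm minimizes its loss by shutting down and losing only its fixed cost of €575.

Shut down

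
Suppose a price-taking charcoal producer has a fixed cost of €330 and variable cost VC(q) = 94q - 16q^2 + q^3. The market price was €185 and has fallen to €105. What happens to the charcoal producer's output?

MC = 94 - 32q + 3q^2; the shutdown threshold is min AVC = €30 (at q = 8).
With P = €185 above the shutdown price, P = MC gives q = 13.
At P = €105 ≥ min AVC, set P = MC: q = 11. The firm stays open but cuts output.

Output falls from 13 to 11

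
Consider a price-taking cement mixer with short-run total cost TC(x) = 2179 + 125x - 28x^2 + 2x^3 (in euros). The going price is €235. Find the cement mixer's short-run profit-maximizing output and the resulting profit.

AVC = 125 - 28x + 2x^2 has its minimum €27 at x = 7; price €235 clears that bar, so the firm operates.
With MC = 125 - 56x + 6x^2, P = MC on the upward-sloping part at x* = 11.
TR = 235·11 = 2585. TC = 2179 + 649 = 2828. Profit = 2585 − 2828 = -€243.
By producing, the firm covers all variable cost plus €1936 of fixed cost; shutting down would lose the full €2179.

Profit = -€243 at x = 11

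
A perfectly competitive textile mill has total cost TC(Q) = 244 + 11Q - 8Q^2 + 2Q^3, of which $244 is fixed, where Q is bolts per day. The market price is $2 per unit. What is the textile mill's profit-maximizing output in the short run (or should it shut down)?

Variable cost is VC = 11Q - 8Q^2 + 2Q^3, so AVC = VC/Q = 11 - 8Q + 2Q^2 and MC = dTC/dQ = 11 - 16Q + 6Q^2.
AVC hits its minimum where MC = AVC, at Q = 2, giving min AVC = 11 - 8·2 + 2·2^2 = $3.
Since P = $2 < min AVC = $3, price fails to cover variable cost at any output.
Best response: produce nothing and absorb the $244 fixed cost.

Shut down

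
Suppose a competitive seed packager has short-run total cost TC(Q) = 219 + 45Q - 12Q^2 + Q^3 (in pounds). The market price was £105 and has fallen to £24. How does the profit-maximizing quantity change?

Output falls from 10 to 7

AVC = 45 - 12Q + Q^2, minimized at Q = 6 where min AVC = £9. MC = 45 - 24Q + 3Q^2.
At P = £105 ≥ min AVC, set P = MC on the rising branch: Q = 10.
At P = £24 ≥ min AVC, set P = MC: Q = 7. The firm stays open but cuts output.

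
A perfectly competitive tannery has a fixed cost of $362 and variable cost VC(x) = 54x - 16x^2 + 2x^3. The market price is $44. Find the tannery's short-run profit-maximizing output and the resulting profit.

Profit = -$262 at x = 5

AVC = 54 - 16x + 2x^2 has its minimum $22 at x = 4; price $44 clears that bar, so the firm operates.
MC = 54 - 32x + 6x^2. Setting P = MC and taking the root on the rising branch gives x* = 5.
TR = 44·5 = 220. TC = 362 + 120 = 482. Profit = 220 − 482 = -$262.
That loss of $262 beats the $362 the firm would lose by shutting down; producing recovers $100 of fixed cost.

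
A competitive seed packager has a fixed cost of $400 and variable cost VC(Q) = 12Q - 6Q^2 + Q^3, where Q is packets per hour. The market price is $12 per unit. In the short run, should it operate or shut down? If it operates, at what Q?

Produce at Q = 4

From TC, MC = TC'(Q) = 12 - 12Q + 3Q^2 and AVC = VC/Q = 12 - 6Q + Q^2.
AVC hits its minimum where MC = AVC, at Q = 3, giving min AVC = 12 - 6·3 + 3^2 = $3.
Since P = $12 ≥ min AVC = $3, price covers variable cost and the firm should produce.
Solving P = MC: -12Q + 3Q^2 = 0 ⇒ Q = 0 or 4. On the upward-sloping branch, Q* = 4.
Check: AVC at Q = 4 is $4 ≤ P, so revenue covers variable cost.
Profit = P·Q − TC = 12·4 − 416 = -$368, a loss, but smaller than the $400 fixed cost the firm would lose by shutting down.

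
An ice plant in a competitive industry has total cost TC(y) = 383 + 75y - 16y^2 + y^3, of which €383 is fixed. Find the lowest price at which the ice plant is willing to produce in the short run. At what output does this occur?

€11 per unit, at y = 8

The firm shuts down when price falls below the minimum of average variable cost. AVC = VC/y = 75 - 16y + y^2.
dAVC/dy = -16 + 2y = 0 gives y = 8. min AVC = 75 - 16·8 + 8^2 = 11.
For P < €11 the firm produces nothing.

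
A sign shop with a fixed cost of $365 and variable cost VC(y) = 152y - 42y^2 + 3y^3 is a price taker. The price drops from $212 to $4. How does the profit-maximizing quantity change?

Output falls from 10 to 0 (the firm shuts down)

MC = 152 - 84y + 9y^2; the shutdown threshold is min AVC = $5 (at y = 7).
At P = $212 ≥ min AVC, set P = MC on the rising branch: y = 10.
At P = $4 < min AVC = $5, price no longer covers variable cost at any output, so the firm shuts down: y = 0.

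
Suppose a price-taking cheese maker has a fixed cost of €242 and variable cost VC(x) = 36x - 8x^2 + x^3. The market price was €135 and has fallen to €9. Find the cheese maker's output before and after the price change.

AVC = 36 - 8x + x^2, minimized at x = 4 where min AVC = €20. MC = 36 - 16x + 3x^2.
At P = €135 ≥ min AVC, set P = MC on the rising branch: x = 9.
At P = €9 < min AVC = €20, price no longer covers variable cost at any output, so the firm shuts down: x = 0.

Output falls from 9 to 0 (the firm shuts down)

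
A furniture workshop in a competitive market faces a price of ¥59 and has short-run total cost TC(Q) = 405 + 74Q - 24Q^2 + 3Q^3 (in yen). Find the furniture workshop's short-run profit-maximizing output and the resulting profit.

Profit = -¥255 at Q = 5

AVC = 74 - 24Q + 3Q^2; min AVC = ¥26 at Q = 4. Since P = ¥59 ≥ min AVC, the firm produces.
MC = 74 - 48Q + 9Q^2. Setting P = MC and taking the root on the rising branch gives Q* = 5.
TR = 59·5 = 295. TC = 405 + 145 = 550. Profit = 295 − 550 = -¥255.
By producing, the firm covers all variable cost plus ¥150 of fixed cost; shutting down would lose the full ¥405.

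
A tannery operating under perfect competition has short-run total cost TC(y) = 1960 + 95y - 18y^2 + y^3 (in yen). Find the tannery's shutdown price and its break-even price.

Shutdown price = ¥14; break-even price = ¥179

Shutdown price = min AVC. AVC = 95 - 18y + y^2, with vertex at y = 9 and minimum ¥14.
ATC = 1960/y + 95 - 18y + y^2. Setting dATC/dy = −1960/y^2 − 18 + 2y = 0 gives y = 14 (since 2·14^3 − 18·14^2 = 1960).
min ATC = 1960/14 + 95 − 18·14 + 14^2 = ¥179. That is the break-even price.
Between these two prices the firm operates at a loss; above ¥179 it earns a profit.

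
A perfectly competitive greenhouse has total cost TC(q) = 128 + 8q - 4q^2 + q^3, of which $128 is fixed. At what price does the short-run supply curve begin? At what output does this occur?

Short-run supply begins at min AVC. From VC = 8q - 4q^2 + q^3, AVC = 8 - 4q + q^2.
dAVC/dq = -4 + 2q = 0 gives q = 2. min AVC = 8 - 4·2 + 2^2 = 4.
The firm shuts down for any P below $4.

$4 per unit, at q = 2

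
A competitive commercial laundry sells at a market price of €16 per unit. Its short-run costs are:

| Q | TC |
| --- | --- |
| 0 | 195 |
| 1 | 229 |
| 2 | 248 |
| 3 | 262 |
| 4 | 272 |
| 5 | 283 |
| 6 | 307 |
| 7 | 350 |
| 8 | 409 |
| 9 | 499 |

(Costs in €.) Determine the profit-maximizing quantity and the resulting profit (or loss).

Compute π = P·Q − TC at each output: Q=0: -195; Q=1: -213; Q=2: -216; Q=3: -214; Q=4: -208; Q=5: -203; Q=6: -211; Q=7: -238; Q=8: -281; Q=9: -355.
Profit is highest at Q = 0. Equivalently, the lowest AVC in the table is 88/5 ≈ €17.60 at Q = 5, and P = €16 falls below it — price never covers variable cost, so the firm shuts down and loses only its fixed cost.

Q = 0 (shut down); profit = -€195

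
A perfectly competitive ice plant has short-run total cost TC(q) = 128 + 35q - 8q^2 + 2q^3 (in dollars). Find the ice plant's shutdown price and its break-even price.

Shutdown price = min AVC. AVC = 35 - 8q + 2q^2, with vertex at q = 2 and minimum $27.
ATC = 128/q + 35 - 8q + 2q^2. Setting dATC/dq = −128/q^2 − 8 + 4q = 0 gives q = 4 (since 4·4^3 − 8·4^2 = 128).
min ATC = 128/4 + 35 − 8·4 + 2·4^2 = $67. That is the break-even price.
For $27 ≤ P < $67 the firm produces at a loss; below $27 it shuts down.

Shutdown price = $27; break-even price = $67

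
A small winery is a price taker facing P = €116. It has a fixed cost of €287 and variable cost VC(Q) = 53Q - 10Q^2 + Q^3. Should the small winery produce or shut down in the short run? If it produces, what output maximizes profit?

Produce at Q = 9

Variable cost is VC = 53Q - 10Q^2 + Q^3, so AVC = VC/Q = 53 - 10Q + Q^2 and MC = dTC/dQ = 53 - 20Q + 3Q^2.
AVC is minimized where dAVC/dQ = -10 + 2Q = 0, at Q = 5; min AVC = 53 - 10·5 + 5^2 = €28.
Since P = €116 ≥ min AVC = €28, price covers variable cost and the firm should produce.
Set P = MC: 116 = 53 - 20Q + 3Q^2 → -63 - 20Q + 3Q^2 = 0. The roots are Q = -7/3 and Q = 9; the profit-maximizing output is on the rising part of MC, so Q* = 9.
Check: AVC at Q = 9 is €44 ≤ P, so revenue covers variable cost.
Profit = P·Q − TC = 116·9 − 683 = €361.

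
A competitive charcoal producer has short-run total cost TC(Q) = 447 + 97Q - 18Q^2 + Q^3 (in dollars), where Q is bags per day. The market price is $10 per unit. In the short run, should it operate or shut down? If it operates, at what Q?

From TC, MC = TC'(Q) = 97 - 36Q + 3Q^2 and AVC = VC/Q = 97 - 18Q + Q^2.
AVC hits its minimum where MC = AVC, at Q = 9, giving min AVC = 97 - 18·9 + 9^2 = $16.
Since P = $10 < min AVC = $16, price fails to cover variable cost at any output.
Best response: produce nothing and absorb the $447 fixed cost.

Shut down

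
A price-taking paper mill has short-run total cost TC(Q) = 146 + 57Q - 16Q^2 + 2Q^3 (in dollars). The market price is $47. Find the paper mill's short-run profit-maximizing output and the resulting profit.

AVC = 57 - 16Q + 2Q^2 has its minimum $25 at Q = 4; price $47 clears that bar, so the firm operates.
With MC = 57 - 32Q + 6Q^2, P = MC on the upward-sloping part at Q* = 5.
TR = 47·5 = 235. TC = 146 + 135 = 281. Profit = 235 − 281 = -$46.
That loss of $46 beats the $146 the firm would lose by shutting down; producing recovers $100 of fixed cost.

Profit = -$46 at Q = 5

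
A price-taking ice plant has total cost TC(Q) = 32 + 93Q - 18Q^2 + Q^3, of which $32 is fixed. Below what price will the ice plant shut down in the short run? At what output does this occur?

$12 per unit, at Q = 9

The shutdown price is the minimum of AVC. VC = 93Q - 18Q^2 + Q^3, so AVC = 93 - 18Q + Q^2.
At the minimum of AVC, MC = AVC. MC = 93 - 36Q + 3Q^2; setting MC = AVC gives 2Q^2 - 18Q = 0, so Q = 9. min AVC = 12.
So the shutdown price is $12.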